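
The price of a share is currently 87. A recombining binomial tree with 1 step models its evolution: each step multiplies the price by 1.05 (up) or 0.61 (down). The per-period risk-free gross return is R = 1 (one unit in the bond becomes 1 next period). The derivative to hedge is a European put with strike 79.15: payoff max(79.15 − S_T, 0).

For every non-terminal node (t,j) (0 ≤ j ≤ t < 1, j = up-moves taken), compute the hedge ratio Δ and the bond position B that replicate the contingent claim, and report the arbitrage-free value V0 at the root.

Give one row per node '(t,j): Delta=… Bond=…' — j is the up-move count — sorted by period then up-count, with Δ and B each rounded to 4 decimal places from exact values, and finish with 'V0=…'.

Since d<R<u, set p* = (R−d)/(u−d) = 0.8864; price each node as the discounted p*-expectation of its children.
Payoff layer (t=1): V(1,0)=26.0800, V(1,1)=0.0000
  t=0,j=0: stock 87.0000 → up 91.3500 (V=0.0000), down 53.0700 (V=26.0800). Price 2.9636; hedge Δ=-0.6813, bond B=62.2364.
Root portfolio cost Δ·87+B reproduces V0=2.9636.

(0,0): Delta=-0.6813 Bond=62.2364
V0=2.9636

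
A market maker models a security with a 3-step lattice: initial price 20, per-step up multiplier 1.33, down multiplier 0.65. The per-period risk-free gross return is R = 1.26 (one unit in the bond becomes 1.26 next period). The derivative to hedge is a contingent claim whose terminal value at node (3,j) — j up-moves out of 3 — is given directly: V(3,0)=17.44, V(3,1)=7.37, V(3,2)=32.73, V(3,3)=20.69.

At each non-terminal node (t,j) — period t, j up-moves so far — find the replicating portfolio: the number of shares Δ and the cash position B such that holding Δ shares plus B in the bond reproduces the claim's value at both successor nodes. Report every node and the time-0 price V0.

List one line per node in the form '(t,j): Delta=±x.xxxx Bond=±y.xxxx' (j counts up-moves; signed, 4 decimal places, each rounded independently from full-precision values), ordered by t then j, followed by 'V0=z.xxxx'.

The replicating-portfolio and risk-neutral prices coincide; use p* = (1.26−0.65)/(1.33−0.65) = 0.8971 for the latter.
Terminal values V(3,·): V(3,0)=17.4400, V(3,1)=7.3700, V(3,2)=32.7300, V(3,3)=20.6900
Node (2,0) S=8.4500: V=(p*·7.3700+(1−p*)·17.4400)/1.26=6.6719; Δ=(7.3700−17.4400)/(11.2385−5.4925)=-1.7525; B=V−Δ·S=21.4807
Node (2,1) S=17.2900: V=(p*·32.7300+(1−p*)·7.3700)/1.26=23.9043; Δ=(32.7300−7.3700)/(22.9957−11.2385)=2.1570; B=V−Δ·S=-13.3898
Node (2,2) S=35.3780: V=(p*·20.6900+(1−p*)·32.7300)/1.26=17.4043; Δ=(20.6900−32.7300)/(47.0527−22.9957)=-0.5005; B=V−Δ·S=35.1102
Node (1,0) S=13.0000: V=(p*·23.9043+(1−p*)·6.6719)/1.26=17.5638; Δ=(23.9043−6.6719)/(17.2900−8.4500)=1.9494; B=V−Δ·S=-7.7779
Node (1,1) S=26.6000: V=(p*·17.4043+(1−p*)·23.9043)/1.26=14.3440; Δ=(17.4043−23.9043)/(35.3780−17.2900)=-0.3594; B=V−Δ·S=23.9028
Node (0,0) S=20.0000: V=(p*·14.3440+(1−p*)·17.5638)/1.26=11.6472; Δ=(14.3440−17.5638)/(26.6000−13.0000)=-0.2368; B=V−Δ·S=16.3822
Self-financing check: at every node Δ·S+B equals the discounted successor values.

(0,0): Delta=-0.2368 Bond=16.3822
(1,0): Delta=1.9494 Bond=-7.7779
(1,1): Delta=-0.3594 Bond=23.9028
(2,0): Delta=-1.7525 Bond=21.4807
(2,1): Delta=2.1570 Bond=-13.3898
(2,2): Delta=-0.5005 Bond=35.1102
V0=11.6472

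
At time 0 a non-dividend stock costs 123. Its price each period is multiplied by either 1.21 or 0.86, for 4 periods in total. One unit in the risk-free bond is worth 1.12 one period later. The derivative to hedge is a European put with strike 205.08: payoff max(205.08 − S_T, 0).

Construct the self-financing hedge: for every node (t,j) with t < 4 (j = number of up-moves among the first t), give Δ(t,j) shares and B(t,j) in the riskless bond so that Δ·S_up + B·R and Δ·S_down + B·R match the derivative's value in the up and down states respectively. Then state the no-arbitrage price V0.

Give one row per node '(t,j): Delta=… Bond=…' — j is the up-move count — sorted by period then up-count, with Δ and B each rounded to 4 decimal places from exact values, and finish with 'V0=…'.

The replicating-portfolio and risk-neutral prices coincide; use p* = (1.12−0.86)/(1.21−0.86) = 0.7429 for the latter.
At expiry t=4: V(4,0)=137.7980, V(4,1)=110.4158, V(4,2)=71.8897, V(4,3)=17.6843, V(4,4)=0.0000
(3,0): S=78.2349. Δ = (V_up−V_dn)/(S_up−S_dn) = (110.4158−137.7980)/(94.6642−67.2820) = -1.0000. V = [p*·110.4158 + (1−p*)·137.7980]/1.12 = 104.8723. B = V − Δ·S = 183.1071.
(3,1): S=110.0747. Δ = (V_up−V_dn)/(S_up−S_dn) = (71.8897−110.4158)/(133.1903−94.6642) = -1.0000. V = [p*·71.8897 + (1−p*)·110.4158]/1.12 = 73.0325. B = V − Δ·S = 183.1071.
(3,2): S=154.8725. Δ = (V_up−V_dn)/(S_up−S_dn) = (17.6843−71.8897)/(187.3957−133.1903) = -1.0000. V = [p*·17.6843 + (1−p*)·71.8897]/1.12 = 28.2346. B = V − Δ·S = 183.1071.
(3,3): S=217.9020. Δ = (V_up−V_dn)/(S_up−S_dn) = (0.0000−17.6843)/(263.6614−187.3957) = -0.2319. V = [p*·0.0000 + (1−p*)·17.6843]/1.12 = 4.0602. B = V − Δ·S = 54.5867.
(2,0): S=90.9708. Δ = (V_up−V_dn)/(S_up−S_dn) = (73.0325−104.8723)/(110.0747−78.2349) = -1.0000. V = [p*·73.0325 + (1−p*)·104.8723]/1.12 = 72.5177. B = V − Δ·S = 163.4885.
(2,1): S=127.9938. Δ = (V_up−V_dn)/(S_up−S_dn) = (28.2346−73.0325)/(154.8725−110.0747) = -1.0000. V = [p*·28.2346 + (1−p*)·73.0325]/1.12 = 35.4947. B = V − Δ·S = 163.4885.
(2,2): S=180.0843. Δ = (V_up−V_dn)/(S_up−S_dn) = (4.0602−28.2346)/(217.9020−154.8725) = -0.3835. V = [p*·4.0602 + (1−p*)·28.2346]/1.12 = 9.1754. B = V − Δ·S = 78.2454.
(1,0): S=105.7800. Δ = (V_up−V_dn)/(S_up−S_dn) = (35.4947−72.5177)/(127.9938−90.9708) = -1.0000. V = [p*·35.4947 + (1−p*)·72.5177]/1.12 = 40.1919. B = V − Δ·S = 145.9719.
(1,1): S=148.8300. Δ = (V_up−V_dn)/(S_up−S_dn) = (9.1754−35.4947)/(180.0843−127.9938) = -0.5053. V = [p*·9.1754 + (1−p*)·35.4947]/1.12 = 14.2350. B = V − Δ·S = 89.4331.
(0,0): S=123.0000. Δ = (V_up−V_dn)/(S_up−S_dn) = (14.2350−40.1919)/(148.8300−105.7800) = -0.6029. V = [p*·14.2350 + (1−p*)·40.1919]/1.12 = 18.6693. B = V − Δ·S = 92.8318.
Check: Δ(0,0)·S0 + B(0,0) = 18.6693 = V0.

(0,0): Delta=-0.6029 Bond=92.8318
(1,0): Delta=-1.0000 Bond=145.9719
(1,1): Delta=-0.5053 Bond=89.4331
(2,0): Delta=-1.0000 Bond=163.4885
(2,1): Delta=-1.0000 Bond=163.4885
(2,2): Delta=-0.3835 Bond=78.2454
(3,0): Delta=-1.0000 Bond=183.1071
(3,1): Delta=-1.0000 Bond=183.1071
(3,2): Delta=-1.0000 Bond=183.1071
(3,3): Delta=-0.2319 Bond=54.5867
V0=18.6693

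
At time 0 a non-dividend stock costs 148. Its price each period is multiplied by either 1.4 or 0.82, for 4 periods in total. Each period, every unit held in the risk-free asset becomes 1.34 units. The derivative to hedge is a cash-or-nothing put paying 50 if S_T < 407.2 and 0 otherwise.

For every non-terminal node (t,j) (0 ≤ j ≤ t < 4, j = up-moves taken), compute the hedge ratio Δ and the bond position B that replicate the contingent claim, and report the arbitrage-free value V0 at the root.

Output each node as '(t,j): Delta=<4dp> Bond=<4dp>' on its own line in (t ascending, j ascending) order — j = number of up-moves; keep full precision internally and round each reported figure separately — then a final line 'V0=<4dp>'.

Under the risk-neutral measure, an up-move has probability p* = (R−d)/(u−d) = 0.8966 and values discount at R = 1.34.
At expiry t=4: V(4,0)=50.0000, V(4,1)=50.0000, V(4,2)=50.0000, V(4,3)=50.0000, V(4,4)=0.0000
(3,0): S=81.6025. Δ = (V_up−V_dn)/(S_up−S_dn) = (50.0000−50.0000)/(114.2434−66.9140) = 0.0000. V = [p*·50.0000 + (1−p*)·50.0000]/1.34 = 37.3134. B = V − Δ·S = 37.3134.
(3,1): S=139.3213. Δ = (V_up−V_dn)/(S_up−S_dn) = (50.0000−50.0000)/(195.0498−114.2434) = 0.0000. V = [p*·50.0000 + (1−p*)·50.0000]/1.34 = 37.3134. B = V − Δ·S = 37.3134.
(3,2): S=237.8656. Δ = (V_up−V_dn)/(S_up−S_dn) = (50.0000−50.0000)/(333.0118−195.0498) = 0.0000. V = [p*·50.0000 + (1−p*)·50.0000]/1.34 = 37.3134. B = V − Δ·S = 37.3134.
(3,3): S=406.1120. Δ = (V_up−V_dn)/(S_up−S_dn) = (0.0000−50.0000)/(568.5568−333.0118) = -0.2123. V = [p*·0.0000 + (1−p*)·50.0000]/1.34 = 3.8600. B = V − Δ·S = 90.0669.
(2,0): S=99.5152. Δ = (V_up−V_dn)/(S_up−S_dn) = (37.3134−37.3134)/(139.3213−81.6025) = 0.0000. V = [p*·37.3134 + (1−p*)·37.3134]/1.34 = 27.8458. B = V − Δ·S = 27.8458.
(2,1): S=169.9040. Δ = (V_up−V_dn)/(S_up−S_dn) = (37.3134−37.3134)/(237.8656−139.3213) = 0.0000. V = [p*·37.3134 + (1−p*)·37.3134]/1.34 = 27.8458. B = V − Δ·S = 27.8458.
(2,2): S=290.0800. Δ = (V_up−V_dn)/(S_up−S_dn) = (3.8600−37.3134)/(406.1120−237.8656) = -0.1988. V = [p*·3.8600 + (1−p*)·37.3134]/1.34 = 5.4632. B = V − Δ·S = 63.1415.
(1,0): S=121.3600. Δ = (V_up−V_dn)/(S_up−S_dn) = (27.8458−27.8458)/(169.9040−99.5152) = 0.0000. V = [p*·27.8458 + (1−p*)·27.8458]/1.34 = 20.7805. B = V − Δ·S = 20.7805.
(1,1): S=207.2000. Δ = (V_up−V_dn)/(S_up−S_dn) = (5.4632−27.8458)/(290.0800−169.9040) = -0.1862. V = [p*·5.4632 + (1−p*)·27.8458]/1.34 = 5.8050. B = V − Δ·S = 44.3957.
(0,0): S=148.0000. Δ = (V_up−V_dn)/(S_up−S_dn) = (5.8050−20.7805)/(207.2000−121.3600) = -0.1745. V = [p*·5.8050 + (1−p*)·20.7805]/1.34 = 5.4882. B = V − Δ·S = 31.3080.
Self-financing check: at every node Δ·S+B equals the discounted successor values.

(0,0): Delta=-0.1745 Bond=31.3080
(1,0): Delta=0.0000 Bond=20.7805
(1,1): Delta=-0.1862 Bond=44.3957
(2,0): Delta=0.0000 Bond=27.8458
(2,1): Delta=0.0000 Bond=27.8458
(2,2): Delta=-0.1988 Bond=63.1415
(3,0): Delta=0.0000 Bond=37.3134
(3,1): Delta=0.0000 Bond=37.3134
(3,2): Delta=0.0000 Bond=37.3134
(3,3): Delta=-0.2123 Bond=90.0669
V0=5.4882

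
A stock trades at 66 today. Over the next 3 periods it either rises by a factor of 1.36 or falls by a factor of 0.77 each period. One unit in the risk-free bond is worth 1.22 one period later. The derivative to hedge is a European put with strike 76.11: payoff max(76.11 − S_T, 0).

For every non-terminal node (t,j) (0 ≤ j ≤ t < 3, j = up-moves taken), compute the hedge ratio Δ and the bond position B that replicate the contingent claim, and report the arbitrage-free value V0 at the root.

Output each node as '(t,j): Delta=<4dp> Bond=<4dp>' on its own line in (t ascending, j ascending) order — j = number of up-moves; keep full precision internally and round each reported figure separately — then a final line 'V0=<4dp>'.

(0,0): Delta=-0.1654 Bond=12.8783
(1,0): Delta=-0.6271 Bond=39.1733
(1,1): Delta=-0.0841 Bond=8.4123
(2,0): Delta=-1.0000 Bond=62.3852
(2,1): Delta=-0.5614 Bond=43.2511
(2,2): Delta=0.0000 Bond=0.0000
V0=1.9624

No-arbitrage ⇒ martingale measure with p* = (R−d)/(u−d) = 0.7627.
Terminal values V(3,·): V(3,0)=45.9788, V(3,1)=22.8913, V(3,2)=0.0000, V(3,3)=0.0000
Node (2,0) S=39.1314: V=(p*·22.8913+(1−p*)·45.9788)/1.22=23.2538; Δ=(22.8913−45.9788)/(53.2187−30.1312)=-1.0000; B=V−Δ·S=62.3852
Node (2,1) S=69.1152: V=(p*·0.0000+(1−p*)·22.8913)/1.22=4.4523; Δ=(0.0000−22.8913)/(93.9967−53.2187)=-0.5614; B=V−Δ·S=43.2511
Node (2,2) S=122.0736: V=(p*·0.0000+(1−p*)·0.0000)/1.22=0.0000; Δ=(0.0000−0.0000)/(166.0201−93.9967)=0.0000; B=V−Δ·S=0.0000
Node (1,0) S=50.8200: V=(p*·4.4523+(1−p*)·23.2538)/1.22=7.3063; Δ=(4.4523−23.2538)/(69.1152−39.1314)=-0.6271; B=V−Δ·S=39.1733
Node (1,1) S=89.7600: V=(p*·0.0000+(1−p*)·4.4523)/1.22=0.8660; Δ=(0.0000−4.4523)/(122.0736−69.1152)=-0.0841; B=V−Δ·S=8.4123
Node (0,0) S=66.0000: V=(p*·0.8660+(1−p*)·7.3063)/1.22=1.9624; Δ=(0.8660−7.3063)/(89.7600−50.8200)=-0.1654; B=V−Δ·S=12.8783
The time-0 hedge costs 1.9624, which is the no-arbitrage price.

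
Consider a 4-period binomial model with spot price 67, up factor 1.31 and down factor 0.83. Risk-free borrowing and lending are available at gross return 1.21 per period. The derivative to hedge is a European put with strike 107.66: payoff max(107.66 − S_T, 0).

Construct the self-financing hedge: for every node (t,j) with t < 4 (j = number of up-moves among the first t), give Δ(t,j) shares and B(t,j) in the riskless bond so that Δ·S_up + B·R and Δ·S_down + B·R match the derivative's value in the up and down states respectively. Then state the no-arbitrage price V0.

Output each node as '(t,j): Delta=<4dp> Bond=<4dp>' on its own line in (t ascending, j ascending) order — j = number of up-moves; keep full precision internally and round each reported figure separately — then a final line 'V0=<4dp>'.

Risk-neutral probability p* = (R−d)/(u−d) = (1.21−0.83)/(1.31−0.83) = 0.7917.
At expiry t=4: V(4,0)=75.8629, V(4,1)=57.4743, V(4,2)=28.4512, V(4,3)=0.0000, V(4,4)=0.0000
Node (3,0) S=38.3097: V=(p*·57.4743+(1−p*)·75.8629)/1.21=50.6655; Δ=(57.4743−75.8629)/(50.1857−31.7971)=-1.0000; B=V−Δ·S=88.9752
Node (3,1) S=60.4648: V=(p*·28.4512+(1−p*)·57.4743)/1.21=28.5105; Δ=(28.4512−57.4743)/(79.2088−50.1857)=-1.0000; B=V−Δ·S=88.9752
Node (3,2) S=95.4323: V=(p*·0.0000+(1−p*)·28.4512)/1.21=4.8986; Δ=(0.0000−28.4512)/(125.0163−79.2088)=-0.6211; B=V−Δ·S=64.1719
Node (3,3) S=150.6221: V=(p*·0.0000+(1−p*)·0.0000)/1.21=0.0000; Δ=(0.0000−0.0000)/(197.3149−125.0163)=0.0000; B=V−Δ·S=0.0000
Node (2,0) S=46.1563: V=(p*·28.5105+(1−p*)·50.6655)/1.21=27.3769; Δ=(28.5105−50.6655)/(60.4648−38.3097)=-1.0000; B=V−Δ·S=73.5332
Node (2,1) S=72.8491: V=(p*·4.8986+(1−p*)·28.5105)/1.21=8.1138; Δ=(4.8986−28.5105)/(95.4323−60.4648)=-0.6752; B=V−Δ·S=57.3052
Node (2,2) S=114.9787: V=(p*·0.0000+(1−p*)·4.8986)/1.21=0.8434; Δ=(0.0000−4.8986)/(150.6221−95.4323)=-0.0888; B=V−Δ·S=11.0489
Node (1,0) S=55.6100: V=(p*·8.1138+(1−p*)·27.3769)/1.21=10.0223; Δ=(8.1138−27.3769)/(72.8491−46.1563)=-0.7217; B=V−Δ·S=50.1537
Node (1,1) S=87.7700: V=(p*·0.8434+(1−p*)·8.1138)/1.21=1.9488; Δ=(0.8434−8.1138)/(114.9787−72.8491)=-0.1726; B=V−Δ·S=17.0955
Node (0,0) S=67.0000: V=(p*·1.9488+(1−p*)·10.0223)/1.21=3.0007; Δ=(1.9488−10.0223)/(87.7700−55.6100)=-0.2510; B=V−Δ·S=19.8204
The time-0 hedge costs 3.0007, which is the no-arbitrage price.

(0,0): Delta=-0.2510 Bond=19.8204
(1,0): Delta=-0.7217 Bond=50.1537
(1,1): Delta=-0.1726 Bond=17.0955
(2,0): Delta=-1.0000 Bond=73.5332
(2,1): Delta=-0.6752 Bond=57.3052
(2,2): Delta=-0.0888 Bond=11.0489
(3,0): Delta=-1.0000 Bond=88.9752
(3,1): Delta=-1.0000 Bond=88.9752
(3,2): Delta=-0.6211 Bond=64.1719
(3,3): Delta=0.0000 Bond=0.0000
V0=3.0007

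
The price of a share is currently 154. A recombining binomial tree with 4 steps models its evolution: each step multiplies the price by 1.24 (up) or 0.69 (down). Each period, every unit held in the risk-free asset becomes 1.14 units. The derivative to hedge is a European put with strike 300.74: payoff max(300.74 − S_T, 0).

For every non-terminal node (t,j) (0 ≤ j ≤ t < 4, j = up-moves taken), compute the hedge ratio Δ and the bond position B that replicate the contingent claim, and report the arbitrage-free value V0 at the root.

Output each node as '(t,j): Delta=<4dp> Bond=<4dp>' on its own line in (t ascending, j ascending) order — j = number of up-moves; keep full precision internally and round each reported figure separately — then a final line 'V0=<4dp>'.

(0,0): Delta=-0.7235 Bond=152.2898
(1,0): Delta=-1.0000 Bond=202.9909
(1,1): Delta=-0.6893 Bond=167.0813
(2,0): Delta=-1.0000 Bond=231.4097
(2,1): Delta=-1.0000 Bond=231.4097
(2,2): Delta=-0.6509 Bond=181.3756
(3,0): Delta=-1.0000 Bond=263.8070
(3,1): Delta=-1.0000 Bond=263.8070
(3,2): Delta=-1.0000 Bond=263.8070
(3,3): Delta=-0.6077 Bond=194.0929
V0=40.8703

Risk-neutral probability p* = (R−d)/(u−d) = (1.14−0.69)/(1.24−0.69) = 0.8182.
Terminal payoffs: V(4,0)=265.8326, V(4,1)=238.0079, V(4,2)=188.0041, V(4,3)=98.1421, V(4,4)=0.0000
  t=3,j=0: stock 50.5904 → up 62.7321 (V=238.0079), down 34.9074 (V=265.8326). Price 213.2166; hedge Δ=-1.0000, bond B=263.8070.
  t=3,j=1: stock 90.9161 → up 112.7359 (V=188.0041), down 62.7321 (V=238.0079). Price 172.8910; hedge Δ=-1.0000, bond B=263.8070.
  t=3,j=2: stock 163.3854 → up 202.5979 (V=98.1421), down 112.7359 (V=188.0041). Price 100.4216; hedge Δ=-1.0000, bond B=263.8070.
  t=3,j=3: stock 293.6201 → up 364.0889 (V=0.0000), down 202.5979 (V=98.1421). Price 15.6527; hedge Δ=-0.6077, bond B=194.0929.
  t=2,j=0: stock 73.3194 → up 90.9161 (V=172.8910), down 50.5904 (V=213.2166). Price 158.0903; hedge Δ=-1.0000, bond B=231.4097.
  t=2,j=1: stock 131.7624 → up 163.3854 (V=100.4216), down 90.9161 (V=172.8910). Price 99.6473; hedge Δ=-1.0000, bond B=231.4097.
  t=2,j=2: stock 236.7904 → up 293.6201 (V=15.6527), down 163.3854 (V=100.4216). Price 27.2502; hedge Δ=-0.6509, bond B=181.3756.
  t=1,j=0: stock 106.2600 → up 131.7624 (V=99.6473), down 73.3194 (V=158.0903). Price 96.7309; hedge Δ=-1.0000, bond B=202.9909.
  t=1,j=1: stock 190.9600 → up 236.7904 (V=27.2502), down 131.7624 (V=99.6473). Price 35.4502; hedge Δ=-0.6893, bond B=167.0813.
  t=0,j=0: stock 154.0000 → up 190.9600 (V=35.4502), down 106.2600 (V=96.7309). Price 40.8703; hedge Δ=-0.7235, bond B=152.2898.
Self-financing check: at every node Δ·S+B equals the discounted successor values.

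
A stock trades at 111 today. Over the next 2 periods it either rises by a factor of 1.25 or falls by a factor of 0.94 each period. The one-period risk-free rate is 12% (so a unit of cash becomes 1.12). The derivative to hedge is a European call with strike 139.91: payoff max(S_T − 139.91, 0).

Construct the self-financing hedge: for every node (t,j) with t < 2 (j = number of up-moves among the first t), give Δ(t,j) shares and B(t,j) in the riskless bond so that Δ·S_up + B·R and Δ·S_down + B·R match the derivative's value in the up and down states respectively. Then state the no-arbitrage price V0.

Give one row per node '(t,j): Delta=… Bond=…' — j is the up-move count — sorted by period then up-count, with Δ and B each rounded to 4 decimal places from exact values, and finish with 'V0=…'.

(0,0): Delta=0.5051 Bond=-47.0589
(1,0): Delta=0.0000 Bond=0.0000
(1,1): Delta=0.7795 Bond=-90.7715
V0=9.0113

Under the risk-neutral measure, an up-move has probability p* = (R−d)/(u−d) = 0.5806 and values discount at R = 1.12.
Terminal values V(2,·): V(2,0)=0.0000, V(2,1)=0.0000, V(2,2)=33.5275
Node (1,0) S=104.3400: V=(p*·0.0000+(1−p*)·0.0000)/1.12=0.0000; Δ=(0.0000−0.0000)/(130.4250−98.0796)=0.0000; B=V−Δ·S=0.0000
Node (1,1) S=138.7500: V=(p*·33.5275+(1−p*)·0.0000)/1.12=17.3818; Δ=(33.5275−0.0000)/(173.4375−130.4250)=0.7795; B=V−Δ·S=-90.7715
Node (0,0) S=111.0000: V=(p*·17.3818+(1−p*)·0.0000)/1.12=9.0113; Δ=(17.3818−0.0000)/(138.7500−104.3400)=0.5051; B=V−Δ·S=-47.0589
Each (Δ,B) replicates both successor values, so the strategy is self-financing and V0 is arbitrage-free.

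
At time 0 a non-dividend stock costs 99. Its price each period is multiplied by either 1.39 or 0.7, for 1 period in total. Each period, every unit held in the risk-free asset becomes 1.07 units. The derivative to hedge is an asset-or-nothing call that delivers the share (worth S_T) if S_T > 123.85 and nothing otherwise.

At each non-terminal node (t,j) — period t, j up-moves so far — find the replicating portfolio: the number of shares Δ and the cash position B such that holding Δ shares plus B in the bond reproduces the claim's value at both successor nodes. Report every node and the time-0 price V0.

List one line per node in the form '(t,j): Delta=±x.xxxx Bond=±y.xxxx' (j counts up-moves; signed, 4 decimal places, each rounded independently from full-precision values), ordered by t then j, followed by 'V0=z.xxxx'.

The replicating-portfolio and risk-neutral prices coincide; use p* = (1.07−0.7)/(1.39−0.7) = 0.5362 for the latter.
Terminal payoffs: V(1,0)=0.0000, V(1,1)=137.6100
Node (0,0) S=99.0000: V=(p*·137.6100+(1−p*)·0.0000)/1.07=68.9634; Δ=(137.6100−0.0000)/(137.6100−69.3000)=2.0145; B=V−Δ·S=-130.4714
Self-financing check: at every node Δ·S+B equals the discounted successor values.

(0,0): Delta=2.0145 Bond=-130.4714
V0=68.9634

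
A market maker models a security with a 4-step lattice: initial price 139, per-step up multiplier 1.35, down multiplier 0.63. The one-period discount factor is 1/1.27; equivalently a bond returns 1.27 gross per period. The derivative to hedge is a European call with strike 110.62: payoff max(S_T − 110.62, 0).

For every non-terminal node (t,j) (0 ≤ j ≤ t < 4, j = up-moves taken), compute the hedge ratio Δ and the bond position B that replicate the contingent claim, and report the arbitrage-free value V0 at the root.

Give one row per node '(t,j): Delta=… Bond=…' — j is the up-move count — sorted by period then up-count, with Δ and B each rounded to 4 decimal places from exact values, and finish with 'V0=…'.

Under the risk-neutral measure, an up-move has probability p* = (R−d)/(u−d) = 0.8889 and values discount at R = 1.27.
Terminal values V(4,·): V(4,0)=0.0000, V(4,1)=0.0000, V(4,2)=0.0000, V(4,3)=104.8350, V(4,4)=351.0694
Node (3,0) S=34.7565: V=(p*·0.0000+(1−p*)·0.0000)/1.27=0.0000; Δ=(0.0000−0.0000)/(46.9213−21.8966)=0.0000; B=V−Δ·S=0.0000
Node (3,1) S=74.4783: V=(p*·0.0000+(1−p*)·0.0000)/1.27=0.0000; Δ=(0.0000−0.0000)/(100.5457−46.9213)=0.0000; B=V−Δ·S=0.0000
Node (3,2) S=159.5963: V=(p*·104.8350+(1−p*)·0.0000)/1.27=73.3754; Δ=(104.8350−0.0000)/(215.4550−100.5457)=0.9123; B=V−Δ·S=-72.2289
Node (3,3) S=341.9921: V=(p*·351.0694+(1−p*)·104.8350)/1.27=254.8898; Δ=(351.0694−104.8350)/(461.6894−215.4550)=1.0000; B=V−Δ·S=-87.1024
Node (2,0) S=55.1691: V=(p*·0.0000+(1−p*)·0.0000)/1.27=0.0000; Δ=(0.0000−0.0000)/(74.4783−34.7565)=0.0000; B=V−Δ·S=0.0000
Node (2,1) S=118.2195: V=(p*·73.3754+(1−p*)·0.0000)/1.27=51.3563; Δ=(73.3754−0.0000)/(159.5963−74.4783)=0.8620; B=V−Δ·S=-50.5539
Node (2,2) S=253.3275: V=(p*·254.8898+(1−p*)·73.3754)/1.27=184.8201; Δ=(254.8898−73.3754)/(341.9921−159.5963)=0.9952; B=V−Δ·S=-67.2833
Node (1,0) S=87.5700: V=(p*·51.3563+(1−p*)·0.0000)/1.27=35.9449; Δ=(51.3563−0.0000)/(118.2195−55.1691)=0.8145; B=V−Δ·S=-35.3833
Node (1,1) S=187.6500: V=(p*·184.8201+(1−p*)·51.3563)/1.27=133.8510; Δ=(184.8201−51.3563)/(253.3275−118.2195)=0.9878; B=V−Δ·S=-51.5153
Node (0,0) S=139.0000: V=(p*·133.8510+(1−p*)·35.9449)/1.27=96.8288; Δ=(133.8510−35.9449)/(187.6500−87.5700)=0.9783; B=V−Δ·S=-39.1519
Each (Δ,B) replicates both successor values, so the strategy is self-financing and V0 is arbitrage-free.

(0,0): Delta=0.9783 Bond=-39.1519
(1,0): Delta=0.8145 Bond=-35.3833
(1,1): Delta=0.9878 Bond=-51.5153
(2,0): Delta=0.0000 Bond=0.0000
(2,1): Delta=0.8620 Bond=-50.5539
(2,2): Delta=0.9952 Bond=-67.2833
(3,0): Delta=0.0000 Bond=0.0000
(3,1): Delta=0.0000 Bond=0.0000
(3,2): Delta=0.9123 Bond=-72.2289
(3,3): Delta=1.0000 Bond=-87.1024
V0=96.8288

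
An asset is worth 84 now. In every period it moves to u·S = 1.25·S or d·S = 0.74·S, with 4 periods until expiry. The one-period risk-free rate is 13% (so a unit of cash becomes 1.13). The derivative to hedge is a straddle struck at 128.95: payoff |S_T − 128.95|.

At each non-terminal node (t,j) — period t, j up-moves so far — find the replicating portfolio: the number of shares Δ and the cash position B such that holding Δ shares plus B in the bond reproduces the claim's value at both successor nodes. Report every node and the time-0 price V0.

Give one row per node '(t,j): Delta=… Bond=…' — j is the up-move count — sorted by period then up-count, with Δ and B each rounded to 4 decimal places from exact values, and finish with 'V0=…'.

Risk-neutral probability p* = (R−d)/(u−d) = (1.13−0.74)/(1.25−0.74) = 0.7647.
Terminal values V(4,·): V(4,0)=103.7613, V(4,1)=86.4015, V(4,2)=57.0775, V(4,3)=7.5437, V(4,4)=76.1281
(3,0): S=34.0388. Δ = (V_up−V_dn)/(S_up−S_dn) = (86.4015−103.7613)/(42.5485−25.1887) = -1.0000. V = [p*·86.4015 + (1−p*)·103.7613]/1.13 = 80.0762. B = V − Δ·S = 114.1150.
(3,1): S=57.4980. Δ = (V_up−V_dn)/(S_up−S_dn) = (57.0775−86.4015)/(71.8725−42.5485) = -1.0000. V = [p*·57.0775 + (1−p*)·86.4015]/1.13 = 56.6170. B = V − Δ·S = 114.1150.
(3,2): S=97.1250. Δ = (V_up−V_dn)/(S_up−S_dn) = (7.5437−57.0775)/(121.4062−71.8725) = -1.0000. V = [p*·7.5437 + (1−p*)·57.0775]/1.13 = 16.9900. B = V − Δ·S = 114.1150.
(3,3): S=164.0625. Δ = (V_up−V_dn)/(S_up−S_dn) = (76.1281−7.5437)/(205.0781−121.4062) = 0.8197. V = [p*·76.1281 + (1−p*)·7.5437]/1.13 = 53.0890. B = V − Δ·S = -81.3901.
(2,0): S=45.9984. Δ = (V_up−V_dn)/(S_up−S_dn) = (56.6170−80.0762)/(57.4980−34.0388) = -1.0000. V = [p*·56.6170 + (1−p*)·80.0762]/1.13 = 54.9884. B = V − Δ·S = 100.9868.
(2,1): S=77.7000. Δ = (V_up−V_dn)/(S_up−S_dn) = (16.9900−56.6170)/(97.1250−57.4980) = -1.0000. V = [p*·16.9900 + (1−p*)·56.6170]/1.13 = 23.2868. B = V − Δ·S = 100.9868.
(2,2): S=131.2500. Δ = (V_up−V_dn)/(S_up−S_dn) = (53.0890−16.9900)/(164.0625−97.1250) = 0.5393. V = [p*·53.0890 + (1−p*)·16.9900]/1.13 = 39.4647. B = V − Δ·S = -31.3176.
(1,0): S=62.1600. Δ = (V_up−V_dn)/(S_up−S_dn) = (23.2868−54.9884)/(77.7000−45.9984) = -1.0000. V = [p*·23.2868 + (1−p*)·54.9884]/1.13 = 27.2088. B = V − Δ·S = 89.3688.
(1,1): S=105.0000. Δ = (V_up−V_dn)/(S_up−S_dn) = (39.4647−23.2868)/(131.2500−77.7000) = 0.3021. V = [p*·39.4647 + (1−p*)·23.2868]/1.13 = 31.5559. B = V − Δ·S = -0.1656.
(0,0): S=84.0000. Δ = (V_up−V_dn)/(S_up−S_dn) = (31.5559−27.2088)/(105.0000−62.1600) = 0.1015. V = [p*·31.5559 + (1−p*)·27.2088]/1.13 = 27.0204. B = V − Δ·S = 18.4967.
Self-financing check: at every node Δ·S+B equals the discounted successor values.

(0,0): Delta=0.1015 Bond=18.4967
(1,0): Delta=-1.0000 Bond=89.3688
(1,1): Delta=0.3021 Bond=-0.1656
(2,0): Delta=-1.0000 Bond=100.9868
(2,1): Delta=-1.0000 Bond=100.9868
(2,2): Delta=0.5393 Bond=-31.3176
(3,0): Delta=-1.0000 Bond=114.1150
(3,1): Delta=-1.0000 Bond=114.1150
(3,2): Delta=-1.0000 Bond=114.1150
(3,3): Delta=0.8197 Bond=-81.3901
V0=27.0204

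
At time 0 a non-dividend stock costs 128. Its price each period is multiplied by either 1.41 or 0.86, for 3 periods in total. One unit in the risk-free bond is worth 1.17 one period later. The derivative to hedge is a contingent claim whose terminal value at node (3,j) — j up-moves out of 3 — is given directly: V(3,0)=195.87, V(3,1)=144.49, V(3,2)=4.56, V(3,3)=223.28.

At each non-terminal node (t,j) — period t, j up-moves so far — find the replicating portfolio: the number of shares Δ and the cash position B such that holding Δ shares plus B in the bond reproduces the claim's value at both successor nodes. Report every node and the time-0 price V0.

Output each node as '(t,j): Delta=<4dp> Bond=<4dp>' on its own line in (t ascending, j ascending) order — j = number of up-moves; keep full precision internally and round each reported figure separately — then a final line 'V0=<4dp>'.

(0,0): Delta=-0.0947 Bond=77.4825
(1,0): Delta=-1.4299 Bond=237.6295
(1,1): Delta=0.5357 Bond=-23.1326
(2,0): Delta=-0.9868 Bond=236.0766
(2,1): Delta=-1.6392 Bond=310.5040
(2,2): Delta=1.5627 Bond=-288.4090
V0=65.3548

Since d<R<u, set p* = (R−d)/(u−d) = 0.5636; price each node as the discounted p*-expectation of its children.
At expiry t=3: V(3,0)=195.8700, V(3,1)=144.4900, V(3,2)=4.5600, V(3,3)=223.2800
  t=2,j=0: stock 94.6688 → up 133.4830 (V=144.4900), down 81.4152 (V=195.8700). Price 142.6584; hedge Δ=-0.9868, bond B=236.0766.
  t=2,j=1: stock 155.2128 → up 218.8500 (V=4.5600), down 133.4830 (V=144.4900). Price 56.0858; hedge Δ=-1.6392, bond B=310.5040.
  t=2,j=2: stock 254.4768 → up 358.8123 (V=223.2800), down 218.8500 (V=4.5600). Price 109.2637; hedge Δ=1.5627, bond B=-288.4090.
  t=1,j=0: stock 110.0800 → up 155.2128 (V=56.0858), down 94.6688 (V=142.6584). Price 80.2247; hedge Δ=-1.4299, bond B=237.6295.
  t=1,j=1: stock 180.4800 → up 254.4768 (V=109.2637), down 155.2128 (V=56.0858). Price 73.5545; hedge Δ=0.5357, bond B=-23.1326.
  t=0,j=0: stock 128.0000 → up 180.4800 (V=73.5545), down 110.0800 (V=80.2247). Price 65.3548; hedge Δ=-0.0947, bond B=77.4825.
The time-0 hedge costs 65.3548, which is the no-arbitrage price.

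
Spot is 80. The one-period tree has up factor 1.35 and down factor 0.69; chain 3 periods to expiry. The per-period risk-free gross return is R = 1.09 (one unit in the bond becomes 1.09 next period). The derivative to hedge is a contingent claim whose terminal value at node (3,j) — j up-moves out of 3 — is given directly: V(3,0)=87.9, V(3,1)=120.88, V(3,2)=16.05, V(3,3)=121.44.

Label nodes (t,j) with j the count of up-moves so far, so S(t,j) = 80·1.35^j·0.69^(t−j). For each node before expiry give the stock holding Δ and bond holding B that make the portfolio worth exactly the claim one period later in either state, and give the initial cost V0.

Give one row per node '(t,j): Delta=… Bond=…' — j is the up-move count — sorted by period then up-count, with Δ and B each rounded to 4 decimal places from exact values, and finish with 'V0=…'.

Risk-neutral probability p* = (R−d)/(u−d) = (1.09−0.69)/(1.35−0.69) = 0.6061.
Terminal payoffs: V(3,0)=87.9000, V(3,1)=120.8800, V(3,2)=16.0500, V(3,3)=121.4400
Node (2,0) S=38.0880: V=(p*·120.8800+(1−p*)·87.9000)/1.09=98.9797; Δ=(120.8800−87.9000)/(51.4188−26.2807)=1.3120; B=V−Δ·S=49.0100
Node (2,1) S=74.5200: V=(p*·16.0500+(1−p*)·120.8800)/1.09=52.6116; Δ=(16.0500−120.8800)/(100.6020−51.4188)=-2.1314; B=V−Δ·S=211.4450
Node (2,2) S=145.8000: V=(p*·121.4400+(1−p*)·16.0500)/1.09=73.3236; Δ=(121.4400−16.0500)/(196.8300−100.6020)=1.0952; B=V−Δ·S=-86.3582
Node (1,0) S=55.2000: V=(p*·52.6116+(1−p*)·98.9797)/1.09=65.0255; Δ=(52.6116−98.9797)/(74.5200−38.0880)=-1.2727; B=V−Δ·S=135.2802
Node (1,1) S=108.0000: V=(p*·73.3236+(1−p*)·52.6116)/1.09=59.7838; Δ=(73.3236−52.6116)/(145.8000−74.5200)=0.2906; B=V−Δ·S=28.4020
Node (0,0) S=80.0000: V=(p*·59.7838+(1−p*)·65.0255)/1.09=56.7419; Δ=(59.7838−65.0255)/(108.0000−55.2000)=-0.0993; B=V−Δ·S=64.6840
Root portfolio cost Δ·80+B reproduces V0=56.7419.

(0,0): Delta=-0.0993 Bond=64.6840
(1,0): Delta=-1.2727 Bond=135.2802
(1,1): Delta=0.2906 Bond=28.4020
(2,0): Delta=1.3120 Bond=49.0100
(2,1): Delta=-2.1314 Bond=211.4450
(2,2): Delta=1.0952 Bond=-86.3582
V0=56.7419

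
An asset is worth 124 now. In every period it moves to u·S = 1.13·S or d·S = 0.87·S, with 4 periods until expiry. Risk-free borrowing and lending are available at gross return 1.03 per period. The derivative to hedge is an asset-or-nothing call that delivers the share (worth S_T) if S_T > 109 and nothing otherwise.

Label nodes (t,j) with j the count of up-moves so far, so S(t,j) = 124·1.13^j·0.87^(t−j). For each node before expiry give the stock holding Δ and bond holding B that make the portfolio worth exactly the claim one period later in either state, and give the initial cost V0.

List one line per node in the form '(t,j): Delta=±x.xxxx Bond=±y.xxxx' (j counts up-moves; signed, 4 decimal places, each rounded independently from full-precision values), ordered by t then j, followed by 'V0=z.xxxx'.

The replicating-portfolio and risk-neutral prices coincide; use p* = (1.03−0.87)/(1.13−0.87) = 0.6154 for the latter.
Terminal values V(4,·): V(4,0)=0.0000, V(4,1)=0.0000, V(4,2)=119.8442, V(4,3)=155.6597, V(4,4)=202.1787
(3,0): S=81.6544. Δ = (V_up−V_dn)/(S_up−S_dn) = (0.0000−0.0000)/(92.2694−71.0393) = 0.0000. V = [p*·0.0000 + (1−p*)·0.0000]/1.03 = 0.0000. B = V − Δ·S = 0.0000.
(3,1): S=106.0568. Δ = (V_up−V_dn)/(S_up−S_dn) = (119.8442−0.0000)/(119.8442−92.2694) = 4.3462. V = [p*·119.8442 + (1−p*)·0.0000]/1.03 = 71.6022. B = V − Δ·S = -389.3371.
(3,2): S=137.7520. Δ = (V_up−V_dn)/(S_up−S_dn) = (155.6597−119.8442)/(155.6597−119.8442) = 1.0000. V = [p*·155.6597 + (1−p*)·119.8442]/1.03 = 137.7520. B = V − Δ·S = 0.0000.
(3,3): S=178.9192. Δ = (V_up−V_dn)/(S_up−S_dn) = (202.1787−155.6597)/(202.1787−155.6597) = 1.0000. V = [p*·202.1787 + (1−p*)·155.6597]/1.03 = 178.9192. B = V − Δ·S = 0.0000.
(2,0): S=93.8556. Δ = (V_up−V_dn)/(S_up−S_dn) = (71.6022−0.0000)/(106.0568−81.6544) = 2.9342. V = [p*·71.6022 + (1−p*)·0.0000]/1.03 = 42.7795. B = V − Δ·S = -232.6136.
(2,1): S=121.9044. Δ = (V_up−V_dn)/(S_up−S_dn) = (137.7520−71.6022)/(137.7520−106.0568) = 2.0871. V = [p*·137.7520 + (1−p*)·71.6022]/1.03 = 109.0386. B = V − Δ·S = -145.3835.
(2,2): S=158.3356. Δ = (V_up−V_dn)/(S_up−S_dn) = (178.9192−137.7520)/(178.9192−137.7520) = 1.0000. V = [p*·178.9192 + (1−p*)·137.7520]/1.03 = 158.3356. B = V − Δ·S = 0.0000.
(1,0): S=107.8800. Δ = (V_up−V_dn)/(S_up−S_dn) = (109.0386−42.7795)/(121.9044−93.8556) = 2.3623. V = [p*·109.0386 + (1−p*)·42.7795]/1.03 = 81.1207. B = V − Δ·S = -173.7219.
(1,1): S=140.1200. Δ = (V_up−V_dn)/(S_up−S_dn) = (158.3356−109.0386)/(158.3356−121.9044) = 1.3532. V = [p*·158.3356 + (1−p*)·109.0386]/1.03 = 135.3157. B = V − Δ·S = -54.2881.
(0,0): S=124.0000. Δ = (V_up−V_dn)/(S_up−S_dn) = (135.3157−81.1207)/(140.1200−107.8800) = 1.6810. V = [p*·135.3157 + (1−p*)·81.1207]/1.03 = 111.1374. B = V − Δ·S = -97.3050.
Self-financing check: at every node Δ·S+B equals the discounted successor values.

(0,0): Delta=1.6810 Bond=-97.3050
(1,0): Delta=2.3623 Bond=-173.7219
(1,1): Delta=1.3532 Bond=-54.2881
(2,0): Delta=2.9342 Bond=-232.6136
(2,1): Delta=2.0871 Bond=-145.3835
(2,2): Delta=1.0000 Bond=0.0000
(3,0): Delta=0.0000 Bond=0.0000
(3,1): Delta=4.3462 Bond=-389.3371
(3,2): Delta=1.0000 Bond=0.0000
(3,3): Delta=1.0000 Bond=0.0000
V0=111.1374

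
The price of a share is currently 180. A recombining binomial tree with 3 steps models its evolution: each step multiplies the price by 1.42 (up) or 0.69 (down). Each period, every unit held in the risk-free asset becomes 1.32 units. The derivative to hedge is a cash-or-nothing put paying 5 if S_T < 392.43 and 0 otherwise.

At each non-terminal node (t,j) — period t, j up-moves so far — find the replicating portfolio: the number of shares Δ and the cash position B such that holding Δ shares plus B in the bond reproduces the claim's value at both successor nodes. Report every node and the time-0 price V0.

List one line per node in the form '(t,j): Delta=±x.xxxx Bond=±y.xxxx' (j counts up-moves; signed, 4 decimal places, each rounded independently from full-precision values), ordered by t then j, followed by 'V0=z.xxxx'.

Under the risk-neutral measure, an up-move has probability p* = (R−d)/(u−d) = 0.8630 and values discount at R = 1.32.
Payoff layer (t=3): V(3,0)=5.0000, V(3,1)=5.0000, V(3,2)=5.0000, V(3,3)=0.0000
(2,0): S=85.6980. Δ = (V_up−V_dn)/(S_up−S_dn) = (5.0000−5.0000)/(121.6912−59.1316) = 0.0000. V = [p*·5.0000 + (1−p*)·5.0000]/1.32 = 3.7879. B = V − Δ·S = 3.7879.
(2,1): S=176.3640. Δ = (V_up−V_dn)/(S_up−S_dn) = (5.0000−5.0000)/(250.4369−121.6912) = 0.0000. V = [p*·5.0000 + (1−p*)·5.0000]/1.32 = 3.7879. B = V − Δ·S = 3.7879.
(2,2): S=362.9520. Δ = (V_up−V_dn)/(S_up−S_dn) = (0.0000−5.0000)/(515.3918−250.4369) = -0.0189. V = [p*·0.0000 + (1−p*)·5.0000]/1.32 = 0.5189. B = V − Δ·S = 7.3682.
(1,0): S=124.2000. Δ = (V_up−V_dn)/(S_up−S_dn) = (3.7879−3.7879)/(176.3640−85.6980) = 0.0000. V = [p*·3.7879 + (1−p*)·3.7879]/1.32 = 2.8696. B = V − Δ·S = 2.8696.
(1,1): S=255.6000. Δ = (V_up−V_dn)/(S_up−S_dn) = (0.5189−3.7879)/(362.9520−176.3640) = -0.0175. V = [p*·0.5189 + (1−p*)·3.7879]/1.32 = 0.7323. B = V − Δ·S = 5.2104.
(0,0): S=180.0000. Δ = (V_up−V_dn)/(S_up−S_dn) = (0.7323−2.8696)/(255.6000−124.2000) = -0.0163. V = [p*·0.7323 + (1−p*)·2.8696]/1.32 = 0.7766. B = V − Δ·S = 3.7044.
Root portfolio cost Δ·180+B reproduces V0=0.7766.

(0,0): Delta=-0.0163 Bond=3.7044
(1,0): Delta=0.0000 Bond=2.8696
(1,1): Delta=-0.0175 Bond=5.2104
(2,0): Delta=0.0000 Bond=3.7879
(2,1): Delta=0.0000 Bond=3.7879
(2,2): Delta=-0.0189 Bond=7.3682
V0=0.7766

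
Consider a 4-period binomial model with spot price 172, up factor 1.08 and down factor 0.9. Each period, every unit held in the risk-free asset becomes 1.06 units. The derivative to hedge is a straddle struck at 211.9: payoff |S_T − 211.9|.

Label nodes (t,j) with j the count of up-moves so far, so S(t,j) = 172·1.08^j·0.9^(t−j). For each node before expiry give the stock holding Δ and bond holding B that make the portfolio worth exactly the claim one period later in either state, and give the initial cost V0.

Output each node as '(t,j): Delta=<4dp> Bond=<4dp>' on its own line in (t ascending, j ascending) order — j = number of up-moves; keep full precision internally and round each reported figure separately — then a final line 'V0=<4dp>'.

Since d<R<u, set p* = (R−d)/(u−d) = 0.8889; price each node as the discounted p*-expectation of its children.
Terminal payoffs: V(4,0)=99.0508, V(4,1)=76.4810, V(4,2)=49.3972, V(4,3)=16.8966, V(4,4)=22.1041
  t=3,j=0: stock 125.3880 → up 135.4190 (V=76.4810), down 112.8492 (V=99.0508). Price 74.5177; hedge Δ=-1.0000, bond B=199.9057.
  t=3,j=1: stock 150.4656 → up 162.5028 (V=49.3972), down 135.4190 (V=76.4810). Price 49.4401; hedge Δ=-1.0000, bond B=199.9057.
  t=3,j=2: stock 180.5587 → up 195.0034 (V=16.8966), down 162.5028 (V=49.3972). Price 19.3469; hedge Δ=-1.0000, bond B=199.9057.
  t=3,j=3: stock 216.6705 → up 234.0041 (V=22.1041), down 195.0034 (V=16.8966). Price 20.3071; hedge Δ=0.1335, bond B=-8.6236.
  t=2,j=0: stock 139.3200 → up 150.4656 (V=49.4401), down 125.3880 (V=74.5177). Price 49.2702; hedge Δ=-1.0000, bond B=188.5902.
  t=2,j=1: stock 167.1840 → up 180.5587 (V=19.3469), down 150.4656 (V=49.4401). Price 21.4062; hedge Δ=-1.0000, bond B=188.5902.
  t=2,j=2: stock 200.6208 → up 216.6705 (V=20.3071), down 180.5587 (V=19.3469). Price 19.0570; hedge Δ=0.0266, bond B=13.7229.
  t=1,j=0: stock 154.8000 → up 167.1840 (V=21.4062), down 139.3200 (V=49.2702). Price 23.1153; hedge Δ=-1.0000, bond B=177.9153.
  t=1,j=1: stock 185.7600 → up 200.6208 (V=19.0570), down 167.1840 (V=21.4062). Price 18.2245; hedge Δ=-0.0703, bond B=31.2761.
  t=0,j=0: stock 172.0000 → up 185.7600 (V=18.2245), down 154.8000 (V=23.1153). Price 17.7056; hedge Δ=-0.1580, bond B=44.8767.
Check: Δ(0,0)·S0 + B(0,0) = 17.7056 = V0.

(0,0): Delta=-0.1580 Bond=44.8767
(1,0): Delta=-1.0000 Bond=177.9153
(1,1): Delta=-0.0703 Bond=31.2761
(2,0): Delta=-1.0000 Bond=188.5902
(2,1): Delta=-1.0000 Bond=188.5902
(2,2): Delta=0.0266 Bond=13.7229
(3,0): Delta=-1.0000 Bond=199.9057
(3,1): Delta=-1.0000 Bond=199.9057
(3,2): Delta=-1.0000 Bond=199.9057
(3,3): Delta=0.1335 Bond=-8.6236
V0=17.7056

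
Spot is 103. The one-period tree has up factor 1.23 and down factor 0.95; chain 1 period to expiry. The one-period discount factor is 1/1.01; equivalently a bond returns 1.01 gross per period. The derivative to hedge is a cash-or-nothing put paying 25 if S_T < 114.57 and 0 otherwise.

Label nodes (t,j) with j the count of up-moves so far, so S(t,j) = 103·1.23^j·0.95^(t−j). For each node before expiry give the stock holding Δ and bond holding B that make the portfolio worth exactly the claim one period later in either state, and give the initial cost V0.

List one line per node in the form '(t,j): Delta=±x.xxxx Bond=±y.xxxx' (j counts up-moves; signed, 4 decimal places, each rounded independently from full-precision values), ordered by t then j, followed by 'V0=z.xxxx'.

(0,0): Delta=-0.8669 Bond=108.7341
V0=19.4484

Under the risk-neutral measure, an up-move has probability p* = (R−d)/(u−d) = 0.2143 and values discount at R = 1.01.
At expiry t=1: V(1,0)=25.0000, V(1,1)=0.0000
Node (0,0) S=103.0000: V=(p*·0.0000+(1−p*)·25.0000)/1.01=19.4484; Δ=(0.0000−25.0000)/(126.6900−97.8500)=-0.8669; B=V−Δ·S=108.7341
Check: Δ(0,0)·S0 + B(0,0) = 19.4484 = V0.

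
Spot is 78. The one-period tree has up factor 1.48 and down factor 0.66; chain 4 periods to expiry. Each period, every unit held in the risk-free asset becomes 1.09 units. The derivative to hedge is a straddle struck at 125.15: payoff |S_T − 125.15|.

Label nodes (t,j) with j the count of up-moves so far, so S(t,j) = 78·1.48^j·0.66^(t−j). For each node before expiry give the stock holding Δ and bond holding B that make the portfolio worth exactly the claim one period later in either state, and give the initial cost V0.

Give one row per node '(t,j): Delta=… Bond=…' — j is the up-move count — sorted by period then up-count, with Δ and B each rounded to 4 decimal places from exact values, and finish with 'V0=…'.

Risk-neutral probability p* = (R−d)/(u−d) = (1.09−0.66)/(1.48−0.66) = 0.5244.
Payoff layer (t=4): V(4,0)=110.3497, V(4,1)=91.9615, V(4,2)=50.7272, V(4,3)=41.7375, V(4,4)=249.0825
Node (3,0) S=22.4247: V=(p*·91.9615+(1−p*)·110.3497)/1.09=92.3918; Δ=(91.9615−110.3497)/(33.1885−14.8003)=-1.0000; B=V−Δ·S=114.8165
Node (3,1) S=50.2857: V=(p*·50.7272+(1−p*)·91.9615)/1.09=64.5308; Δ=(50.7272−91.9615)/(74.4228−33.1885)=-1.0000; B=V−Δ·S=114.8165
Node (3,2) S=112.7618: V=(p*·41.7375+(1−p*)·50.7272)/1.09=42.2138; Δ=(41.7375−50.7272)/(166.8875−74.4228)=-0.0972; B=V−Δ·S=53.1770
Node (3,3) S=252.8598: V=(p*·249.0825+(1−p*)·41.7375)/1.09=138.0433; Δ=(249.0825−41.7375)/(374.2325−166.8875)=1.0000; B=V−Δ·S=-114.8165
Node (2,0) S=33.9768: V=(p*·64.5308+(1−p*)·92.3918)/1.09=71.3595; Δ=(64.5308−92.3918)/(50.2857−22.4247)=-1.0000; B=V−Δ·S=105.3363
Node (2,1) S=76.1904: V=(p*·42.2138+(1−p*)·64.5308)/1.09=48.4661; Δ=(42.2138−64.5308)/(112.7618−50.2857)=-0.3572; B=V−Δ·S=75.6820
Node (2,2) S=170.8512: V=(p*·138.0433+(1−p*)·42.2138)/1.09=84.8311; Δ=(138.0433−42.2138)/(252.8598−112.7618)=0.6840; B=V−Δ·S=-32.0341
Node (1,0) S=51.4800: V=(p*·48.4661+(1−p*)·71.3595)/1.09=54.4536; Δ=(48.4661−71.3595)/(76.1904−33.9768)=-0.5423; B=V−Δ·S=82.3723
Node (1,1) S=115.4400: V=(p*·84.8311+(1−p*)·48.4661)/1.09=61.9592; Δ=(84.8311−48.4661)/(170.8512−76.1904)=0.3842; B=V−Δ·S=17.6117
Node (0,0) S=78.0000: V=(p*·61.9592+(1−p*)·54.4536)/1.09=53.5683; Δ=(61.9592−54.4536)/(115.4400−51.4800)=0.1173; B=V−Δ·S=44.4151
Each (Δ,B) replicates both successor values, so the strategy is self-financing and V0 is arbitrage-free.

(0,0): Delta=0.1173 Bond=44.4151
(1,0): Delta=-0.5423 Bond=82.3723
(1,1): Delta=0.3842 Bond=17.6117
(2,0): Delta=-1.0000 Bond=105.3363
(2,1): Delta=-0.3572 Bond=75.6820
(2,2): Delta=0.6840 Bond=-32.0341
(3,0): Delta=-1.0000 Bond=114.8165
(3,1): Delta=-1.0000 Bond=114.8165
(3,2): Delta=-0.0972 Bond=53.1770
(3,3): Delta=1.0000 Bond=-114.8165
V0=53.5683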